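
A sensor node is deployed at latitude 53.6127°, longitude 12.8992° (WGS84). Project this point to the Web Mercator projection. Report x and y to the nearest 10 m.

x 1435930 m, y 7097140 m

Web Mercator is spherical with R = a = 6378137 m.
x = R·λ = 6378137 × 0.225133511 = 1435932.376 m.
y = R·ln tan(π/4 + φ/2) = 6378137 × 1.112730077 = 7097144.876 m.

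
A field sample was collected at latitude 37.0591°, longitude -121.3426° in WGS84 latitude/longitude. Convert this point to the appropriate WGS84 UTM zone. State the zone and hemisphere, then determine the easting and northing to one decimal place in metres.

Longitude -121.3426° lies in the 6° band [-126°, -120°), giving zone 10; latitude is north of the equator, so 10N.
Zone 10 central meridian λ₀ = 6×10 − 183 = -123°; Δλ = +1.6574°.
Transverse Mercator on WGS84 with k₀ = 0.9996 gives E = 647360.399 m, N = 4102713.199 m.

Zone 10N: E 647360.4 m, N 4102713.2 m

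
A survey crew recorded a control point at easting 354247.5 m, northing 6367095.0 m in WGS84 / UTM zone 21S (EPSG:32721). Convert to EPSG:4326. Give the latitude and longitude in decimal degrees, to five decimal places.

Zone 21S: λ₀ = -57°, k₀ = 0.9996, false easting 500000 m, false northing 10000000 m.
Meridian distance M = (N − FN)/k₀ = -3634358.7 m.
Inverse transverse Mercator on WGS84 gives φ = -32.82449992°, λ = -58.55709954°.

lat -32.82450°, lon -58.55710°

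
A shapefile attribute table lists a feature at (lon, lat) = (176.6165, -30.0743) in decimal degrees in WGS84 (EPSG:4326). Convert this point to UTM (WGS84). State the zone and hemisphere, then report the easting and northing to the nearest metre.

Zone 60S: E 463040 m, N 6672920 m

Longitude 176.6165° lies in the 6° band [174°, 180°), giving zone 60; latitude is south of the equator, so 60S.
Zone 60 central meridian λ₀ = 6×60 − 183 = 177°; Δλ = -0.3835°.
Transverse Mercator on WGS84 with k₀ = 0.9996 gives E = 463039.758 m, N = 6672919.573 m.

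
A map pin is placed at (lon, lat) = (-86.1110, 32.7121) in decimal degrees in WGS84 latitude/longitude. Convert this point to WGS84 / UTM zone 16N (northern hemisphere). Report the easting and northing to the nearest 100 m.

Zone 16 central meridian λ₀ = 6×16 − 183 = -87°; Δλ = +0.8890°.
Transverse Mercator on WGS84 with k₀ = 0.9996 gives E = 583316.742 m, N = 3619720.386 m.

E 583300 m, N 3619700 m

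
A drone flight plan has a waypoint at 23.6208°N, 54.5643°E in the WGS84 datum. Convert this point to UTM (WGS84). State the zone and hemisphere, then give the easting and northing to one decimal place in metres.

Longitude 54.5643° lies in the 6° band [54°, 60°), giving zone 40; latitude is north of the equator, so 40N.
Zone 40 central meridian λ₀ = 6×40 − 183 = 57°; Δλ = -2.4357°.
Transverse Mercator on WGS84 with k₀ = 0.9996 gives E = 251490.672 m, N = 2614362.196 m.

Zone 40N: E 251490.7 m, N 2614362.2 m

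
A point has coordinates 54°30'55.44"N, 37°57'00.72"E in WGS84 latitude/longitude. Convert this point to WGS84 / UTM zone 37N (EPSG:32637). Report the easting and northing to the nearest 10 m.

Zone 37 central meridian λ₀ = 6×37 − 183 = 39°; Δλ = -1.0498°.
Transverse Mercator on WGS84 with k₀ = 0.9996 gives E = 432040.145 m, N = 6041374.769 m.

E 432040 m, N 6041370 m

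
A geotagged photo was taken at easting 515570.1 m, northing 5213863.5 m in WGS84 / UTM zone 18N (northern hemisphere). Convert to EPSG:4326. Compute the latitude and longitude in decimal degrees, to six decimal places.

Zone 18N: λ₀ = -75°, k₀ = 0.9996, false easting 500000 m.
Meridian distance M = (N − FN)/k₀ = 5215949.9 m.
Inverse transverse Mercator on WGS84 gives φ = 47.07809958°, λ = -74.79490009°.

lat 47.078100°, lon -74.794900°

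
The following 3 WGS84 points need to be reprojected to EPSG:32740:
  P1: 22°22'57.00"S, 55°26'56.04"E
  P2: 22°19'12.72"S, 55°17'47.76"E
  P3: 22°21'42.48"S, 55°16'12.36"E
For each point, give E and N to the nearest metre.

P1: E 340313 m, N 7524011 m; P2: E 324553 m, N 7530740 m; P3: E 321875 m, N 7526103 m

UTM zone 40S: λ₀ = 57°, k₀ = 0.9996.
P1 (-22.3825°, 55.4489°) → (340313.113, 7524011.450) m.
P2 (-22.3202°, 55.2966°) → (324552.547, 7530740.017) m.
P3 (-22.3618°, 55.2701°) → (321875.380, 7526102.710) m.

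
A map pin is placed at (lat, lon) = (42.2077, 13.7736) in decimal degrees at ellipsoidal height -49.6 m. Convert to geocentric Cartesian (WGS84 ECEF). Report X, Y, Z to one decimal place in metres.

X 4595435.7 m, Y 1126502.3 m, Z 4262687.1 m

WGS84: a = 6378137 m, e² = 0.006694380; N(φ) = a/√(1−e²sin²φ) = 6387794.523 m.
X = (N+h)·cosφ·cosλ = 4595435.675 m; Y = (N+h)·cosφ·sinλ = 1126502.346 m; Z = (N(1−e²)+h)·sinφ = 4262687.100 m.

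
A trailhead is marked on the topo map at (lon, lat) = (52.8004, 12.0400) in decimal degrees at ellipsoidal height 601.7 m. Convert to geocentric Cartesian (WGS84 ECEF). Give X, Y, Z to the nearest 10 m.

WGS84: a = 6378137 m, e² = 0.006694380; N(φ) = a/√(1−e²sin²φ) = 6379066.127 m.
X = (N+h)·cosφ·cosλ = 3772258.246 m; Y = (N+h)·cosφ·sinλ = 4969838.752 m; Z = (N(1−e²)+h)·sinφ = 1321855.924 m.

X 3772260 m, Y 4969840 m, Z 1321860 m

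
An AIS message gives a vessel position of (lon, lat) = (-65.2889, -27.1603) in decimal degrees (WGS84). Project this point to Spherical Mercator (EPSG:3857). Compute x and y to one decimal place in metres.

x -7267927.1 m, y -3143513.4 m

Web Mercator is spherical with R = a = 6378137 m.
x = R·λ = 6378137 × -1.139506270 = -7267927.102 m.
y = R·ln tan(π/4 + φ/2) = 6378137 × -0.492857621 = -3143513.430 m.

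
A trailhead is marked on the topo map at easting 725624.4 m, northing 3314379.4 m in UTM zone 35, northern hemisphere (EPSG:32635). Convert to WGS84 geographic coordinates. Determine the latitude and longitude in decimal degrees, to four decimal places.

lat 29.9395°, lon 29.3376°

Zone 35N: λ₀ = 27°, k₀ = 0.9996, false easting 500000 m.
Meridian distance M = (N − FN)/k₀ = 3315705.7 m.
Inverse transverse Mercator on WGS84 gives φ = 29.93950008°, λ = 29.33760019°.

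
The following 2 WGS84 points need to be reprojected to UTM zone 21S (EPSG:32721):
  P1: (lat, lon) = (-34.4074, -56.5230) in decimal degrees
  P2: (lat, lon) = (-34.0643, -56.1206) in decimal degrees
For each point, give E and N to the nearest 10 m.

P1: E 543840 m, N 6192570 m; P2: E 581150 m, N 6230370 m

UTM zone 21S: λ₀ = -57°, k₀ = 0.9996.
P1 (-34.4074°, -56.5230°) → (543838.694, 6192567.699) m.
P2 (-34.0643°, -56.1206°) → (581150.639, 6230365.686) m.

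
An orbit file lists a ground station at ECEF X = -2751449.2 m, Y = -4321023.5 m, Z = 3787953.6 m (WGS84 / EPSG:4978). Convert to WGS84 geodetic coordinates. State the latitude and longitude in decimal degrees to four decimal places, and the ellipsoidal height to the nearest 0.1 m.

lat 36.6652°, lon -122.4873°, h 499.5 m

λ = atan2(Y, X) = -122.48729954°; p = √(X²+Y²) = 5122667.0 m.
Bowring's method on WGS84 (a = 6378137 m, b = 6356752.314 m) gives φ = 36.66520032°, h = 499.526 m.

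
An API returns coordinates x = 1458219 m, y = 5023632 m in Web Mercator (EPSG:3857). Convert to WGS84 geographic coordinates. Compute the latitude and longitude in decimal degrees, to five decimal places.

lat 41.07650°, lon 13.09940°

R = 6378137 m. λ = x/R = 13.09940415°.
φ = 2·arctan(exp(y/R)) − 90° = 2·arctan(2.19819) − 90° = 41.07650032°.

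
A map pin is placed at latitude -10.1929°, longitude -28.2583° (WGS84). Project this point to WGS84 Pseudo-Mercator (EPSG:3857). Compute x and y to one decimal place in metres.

x -3145699.6 m, y -1140701.3 m

Web Mercator is spherical with R = a = 6378137 m.
x = R·λ = 6378137 × -0.493200376 = -3145699.567 m.
y = R·ln tan(π/4 + φ/2) = 6378137 × -0.178845529 = -1140701.284 m.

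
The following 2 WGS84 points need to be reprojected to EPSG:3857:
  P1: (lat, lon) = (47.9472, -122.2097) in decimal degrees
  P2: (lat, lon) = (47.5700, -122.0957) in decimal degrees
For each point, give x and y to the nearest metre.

Web Mercator: x = R·λ, y = R·ln tan(π/4+φ/2), R = 6378137 m.
P1 (47.9472°, -122.2097°) → (-13604321.574, 6098075.287) m.
P2 (47.5700°, -122.0957°) → (-13591631.152, 6035613.976) m.

P1: x -13604322 m, y 6098075 m; P2: x -13591631 m, y 6035614 m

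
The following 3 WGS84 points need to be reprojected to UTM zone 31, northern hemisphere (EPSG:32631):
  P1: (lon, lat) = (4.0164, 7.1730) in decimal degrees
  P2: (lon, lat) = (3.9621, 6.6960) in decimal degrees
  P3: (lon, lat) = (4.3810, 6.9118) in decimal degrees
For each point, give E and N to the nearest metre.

UTM zone 31N: λ₀ = 3°, k₀ = 0.9996.
P1 (7.1730°, 4.0164°) → (612226.311, 792997.790) m.
P2 (6.6960°, 3.9621°) → (606337.113, 740247.042) m.
P3 (6.9118°, 4.3810°) → (652575.772, 764219.992) m.

P1: E 612226 m, N 792998 m; P2: E 606337 m, N 740247 m; P3: E 652576 m, N 764220 m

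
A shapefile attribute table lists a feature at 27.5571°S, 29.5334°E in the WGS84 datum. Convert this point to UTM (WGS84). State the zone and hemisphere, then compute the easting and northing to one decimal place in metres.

Zone 35S: E 750148.2 m, N 6949298.8 m

Longitude 29.5334° lies in the 6° band [24°, 30°), giving zone 35; latitude is south of the equator, so 35S.
Zone 35 central meridian λ₀ = 6×35 − 183 = 27°; Δλ = +2.5334°.
Transverse Mercator on WGS84 with k₀ = 0.9996 gives E = 750148.232 m, N = 6949298.776 m.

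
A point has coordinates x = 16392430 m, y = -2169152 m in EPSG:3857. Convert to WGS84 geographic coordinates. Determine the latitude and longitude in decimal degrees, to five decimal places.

lat -19.12070°, lon 147.25570°

R = 6378137 m. λ = x/R = 147.25570413°.
φ = 2·arctan(exp(y/R)) − 90° = 2·arctan(0.71170) − 90° = -19.12070381°.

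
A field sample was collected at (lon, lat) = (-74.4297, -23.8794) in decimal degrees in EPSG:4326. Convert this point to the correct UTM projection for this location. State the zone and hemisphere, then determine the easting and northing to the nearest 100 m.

Longitude -74.4297° lies in the 6° band [-78°, -72°), giving zone 18; latitude is south of the equator, so 18S.
Zone 18 central meridian λ₀ = 6×18 − 183 = -75°; Δλ = +0.5703°.
Transverse Mercator on WGS84 with k₀ = 0.9996 gives E = 558060.402 m, N = 7359008.479 m.

Zone 18S: E 558100 m, N 7359000 m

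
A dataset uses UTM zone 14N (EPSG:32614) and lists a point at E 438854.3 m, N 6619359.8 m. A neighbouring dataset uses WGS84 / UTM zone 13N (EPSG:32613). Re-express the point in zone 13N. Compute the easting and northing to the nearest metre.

UTM 14N → geographic: φ = 59.70769962°, λ = -100.08669998°.
UTM 13N (λ₀ = -105°) forward: E = 776299.793 m, N = 6629097.856 m.

E 776300 m, N 6629098 m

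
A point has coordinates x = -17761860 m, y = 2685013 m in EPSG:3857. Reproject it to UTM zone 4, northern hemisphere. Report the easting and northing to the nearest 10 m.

E 443050 m, N 2592060 m

Web Mercator inverse (R = 6378137 m) → φ = 23.43749747°, λ = -159.55750312°.
UTM 4N forward: E = 443051.400 m, N = 2592062.154 m.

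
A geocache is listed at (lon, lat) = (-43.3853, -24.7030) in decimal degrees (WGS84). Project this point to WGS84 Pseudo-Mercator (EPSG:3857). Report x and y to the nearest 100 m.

x -4829600 m, y -2839300 m

Web Mercator is spherical with R = a = 6378137 m.
x = R·λ = 6378137 × -0.757216332 = -4829629.504 m.
y = R·ln tan(π/4 + φ/2) = 6378137 × -0.445162705 = -2839308.721 m.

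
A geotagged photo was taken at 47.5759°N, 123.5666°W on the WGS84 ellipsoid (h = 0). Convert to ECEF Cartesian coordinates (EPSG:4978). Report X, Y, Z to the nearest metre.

X -2383380 m, Y -3591816 m, Z 4685195 m

WGS84: a = 6378137 m, e² = 0.006694380; N(φ) = a/√(1−e²sin²φ) = 6389801.848 m.
X = (N+h)·cosφ·cosλ = -2383380.006 m; Y = (N+h)·cosφ·sinλ = -3591816.103 m; Z = (N(1−e²)+h)·sinφ = 4685194.701 m.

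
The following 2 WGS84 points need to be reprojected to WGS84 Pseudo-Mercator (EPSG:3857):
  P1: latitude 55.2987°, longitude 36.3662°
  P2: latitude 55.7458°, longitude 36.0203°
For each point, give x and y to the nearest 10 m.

Web Mercator: x = R·λ, y = R·ln tan(π/4+φ/2), R = 6378137 m.
P1 (55.2987°, 36.3662°) → (4048266.866, 7420054.844) m.
P2 (55.7458°, 36.0203°) → (4009761.454, 7507977.161) m.

P1: x 4048270 m, y 7420050 m; P2: x 4009760 m, y 7507980 m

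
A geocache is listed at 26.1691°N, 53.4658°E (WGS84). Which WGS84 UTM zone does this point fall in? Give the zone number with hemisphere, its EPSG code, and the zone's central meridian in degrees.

UTM zone = ⌊(λ + 180)/6⌋ + 1; 53.4658° ∈ [48°, 54°) → zone 39.
Hemisphere: N (φ ≥ 0).
Central meridian λ₀ = 6×39 − 183 = 51°.
EPSG code: 32639.

Zone 39N (EPSG:32639), central meridian 51°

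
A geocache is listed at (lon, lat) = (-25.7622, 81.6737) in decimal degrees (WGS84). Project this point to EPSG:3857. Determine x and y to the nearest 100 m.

Web Mercator is spherical with R = a = 6378137 m.
x = R·λ = 6378137 × -0.449635213 = -2867834.986 m.
y = R·ln tan(π/4 + φ/2) = 6378137 × 2.620192937 = 16711949.517 m.

x -2867800 m, y 16711900 m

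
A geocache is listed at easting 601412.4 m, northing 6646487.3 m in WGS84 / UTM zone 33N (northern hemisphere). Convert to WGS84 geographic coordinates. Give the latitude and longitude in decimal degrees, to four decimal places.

Zone 33N: λ₀ = 15°, k₀ = 0.9996, false easting 500000 m.
Meridian distance M = (N − FN)/k₀ = 6649147.0 m.
Inverse transverse Mercator on WGS84 gives φ = 59.94330036°, λ = 16.81520004°.

lat 59.9433°, lon 16.8152°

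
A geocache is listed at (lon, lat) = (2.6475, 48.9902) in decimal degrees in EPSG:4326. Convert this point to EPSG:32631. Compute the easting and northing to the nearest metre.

Zone 31 central meridian λ₀ = 6×31 − 183 = 3°; Δλ = -0.3525°.
Transverse Mercator on WGS84 with k₀ = 0.9996 gives E = 474212.224 m, N = 5426426.223 m.

E 474212 m, N 5426426 m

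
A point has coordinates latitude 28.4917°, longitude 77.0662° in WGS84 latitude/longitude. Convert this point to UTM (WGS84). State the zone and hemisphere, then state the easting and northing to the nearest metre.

Longitude 77.0662° lies in the 6° band [72°, 78°), giving zone 43; latitude is north of the equator, so 43N.
Zone 43 central meridian λ₀ = 6×43 − 183 = 75°; Δλ = +2.0662°.
Transverse Mercator on WGS84 with k₀ = 0.9996 gives E = 702248.442 m, N = 3153412.550 m.

Zone 43N: E 702248 m, N 3153413 m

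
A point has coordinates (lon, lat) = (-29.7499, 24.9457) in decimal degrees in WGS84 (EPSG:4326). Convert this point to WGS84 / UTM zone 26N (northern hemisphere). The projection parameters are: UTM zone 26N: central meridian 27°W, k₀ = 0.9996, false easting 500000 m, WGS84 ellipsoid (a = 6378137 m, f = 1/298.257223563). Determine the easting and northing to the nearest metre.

E 222317 m, N 2761747 m

Zone 26 central meridian λ₀ = 6×26 − 183 = -27°; Δλ = -2.7499°.
Transverse Mercator on WGS84 with k₀ = 0.9996 gives E = 222317.398 m, N = 2761747.113 m.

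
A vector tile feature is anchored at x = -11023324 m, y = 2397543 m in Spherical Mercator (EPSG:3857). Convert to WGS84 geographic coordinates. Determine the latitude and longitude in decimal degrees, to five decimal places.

lat 21.04750°, lon -99.02420°

R = 6378137 m. λ = x/R = -99.02420431°.
φ = 2·arctan(exp(y/R)) − 90° = 2·arctan(1.45630) − 90° = 21.04749700°.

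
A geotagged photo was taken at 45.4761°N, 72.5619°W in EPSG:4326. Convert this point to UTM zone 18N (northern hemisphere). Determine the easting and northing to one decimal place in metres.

Zone 18 central meridian λ₀ = 6×18 − 183 = -75°; Δλ = +2.4381°.
Transverse Mercator on WGS84 with k₀ = 0.9996 gives E = 690560.646 m, N = 5038732.814 m.

E 690560.6 m, N 5038732.8 m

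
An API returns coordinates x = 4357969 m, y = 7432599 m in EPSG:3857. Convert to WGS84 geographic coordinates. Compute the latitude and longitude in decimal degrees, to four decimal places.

lat 55.3628°, lon 39.1483°

R = 6378137 m. λ = x/R = 39.14830160°.
φ = 2·arctan(exp(y/R)) − 90° = 2·arctan(3.20696) − 90° = 55.36280012°.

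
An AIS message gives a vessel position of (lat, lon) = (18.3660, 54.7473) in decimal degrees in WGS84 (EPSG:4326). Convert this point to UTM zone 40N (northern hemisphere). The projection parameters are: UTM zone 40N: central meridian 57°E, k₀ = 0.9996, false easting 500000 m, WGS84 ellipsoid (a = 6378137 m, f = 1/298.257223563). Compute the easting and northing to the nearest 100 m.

E 262000 m, N 2032200 m

Zone 40 central meridian λ₀ = 6×40 − 183 = 57°; Δλ = -2.2527°.
Transverse Mercator on WGS84 with k₀ = 0.9996 gives E = 261970.604 m, N = 2032154.052 m.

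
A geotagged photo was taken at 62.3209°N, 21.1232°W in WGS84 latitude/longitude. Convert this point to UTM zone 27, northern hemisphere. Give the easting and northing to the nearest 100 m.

Zone 27 central meridian λ₀ = 6×27 − 183 = -21°; Δλ = -0.1232°.
Transverse Mercator on WGS84 with k₀ = 0.9996 gives E = 493615.094 m, N = 6909935.642 m.

E 493600 m, N 6909900 m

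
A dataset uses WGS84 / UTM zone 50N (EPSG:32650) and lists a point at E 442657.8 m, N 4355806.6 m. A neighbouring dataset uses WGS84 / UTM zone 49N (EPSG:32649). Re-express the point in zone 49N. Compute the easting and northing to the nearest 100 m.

E 959800 m, N 4369200 m

UTM 50N → geographic: φ = 39.34980009°, λ = 116.33450055°.
UTM 49N (λ₀ = 111°) forward: E = 959771.725 m, N = 4369188.088 m.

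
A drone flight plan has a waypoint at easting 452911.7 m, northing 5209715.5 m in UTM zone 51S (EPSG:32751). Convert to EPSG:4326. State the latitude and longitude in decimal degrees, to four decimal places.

Zone 51S: λ₀ = 123°, k₀ = 0.9996, false easting 500000 m, false northing 10000000 m.
Meridian distance M = (N − FN)/k₀ = -4792201.4 m.
Inverse transverse Mercator on WGS84 gives φ = -43.26389977°, λ = 122.41980002°.

lat -43.2639°, lon 122.4198°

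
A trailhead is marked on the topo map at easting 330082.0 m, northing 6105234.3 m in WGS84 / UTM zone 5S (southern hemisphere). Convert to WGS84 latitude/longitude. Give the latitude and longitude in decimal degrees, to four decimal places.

lat -35.1815°, lon -154.8661°

Zone 5S: λ₀ = -153°, k₀ = 0.9996, false easting 500000 m, false northing 10000000 m.
Meridian distance M = (N − FN)/k₀ = -3896324.2 m.
Inverse transverse Mercator on WGS84 gives φ = -35.18150034°, λ = -154.86609966°.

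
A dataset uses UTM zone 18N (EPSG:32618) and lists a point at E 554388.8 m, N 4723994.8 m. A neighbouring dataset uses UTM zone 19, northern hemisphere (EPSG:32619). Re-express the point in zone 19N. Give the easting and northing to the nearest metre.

E 62650 m, N 4737605 m

UTM 18N → geographic: φ = 42.66650027°, λ = -74.33630058°.
UTM 19N (λ₀ = -69°) forward: E = 62650.070 m, N = 4737605.234 m.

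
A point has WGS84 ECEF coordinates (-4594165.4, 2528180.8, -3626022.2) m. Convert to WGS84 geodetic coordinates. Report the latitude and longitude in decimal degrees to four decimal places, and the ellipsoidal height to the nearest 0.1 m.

lat -34.8432°, lon 151.1759°, h 4232.7 m

λ = atan2(Y, X) = 151.17590035°; p = √(X²+Y²) = 5243858.7 m.
Bowring's method on WGS84 (a = 6378137 m, b = 6356752.314 m) gives φ = -34.84320012°, h = 4232.693 m.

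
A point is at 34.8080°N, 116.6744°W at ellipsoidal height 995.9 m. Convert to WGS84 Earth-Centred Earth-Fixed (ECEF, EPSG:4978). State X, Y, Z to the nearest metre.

WGS84: a = 6378137 m, e² = 0.006694380; N(φ) = a/√(1−e²sin²φ) = 6385104.810 m.
X = (N+h)·cosφ·cosλ = -2353880.674 m; Y = (N+h)·cosφ·sinλ = -4685384.861 m; Z = (N(1−e²)+h)·sinφ = 3620966.814 m.

X -2353881 m, Y -4685385 m, Z 3620967 m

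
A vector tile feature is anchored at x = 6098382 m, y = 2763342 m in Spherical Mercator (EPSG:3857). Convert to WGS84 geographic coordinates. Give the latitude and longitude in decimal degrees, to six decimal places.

lat 24.081497°, lon 54.782698°

R = 6378137 m. λ = x/R = 54.78269759°.
φ = 2·arctan(exp(y/R)) − 90° = 2·arctan(1.54227) − 90° = 24.08149681°.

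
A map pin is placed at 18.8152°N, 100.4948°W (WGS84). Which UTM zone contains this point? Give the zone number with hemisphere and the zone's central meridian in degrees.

Zone 14N, central meridian -99°

UTM zone = ⌊(λ + 180)/6⌋ + 1; -100.4948° ∈ [-102°, -96°) → zone 14.
Hemisphere: N (φ ≥ 0).
Central meridian λ₀ = 6×14 − 183 = -99°.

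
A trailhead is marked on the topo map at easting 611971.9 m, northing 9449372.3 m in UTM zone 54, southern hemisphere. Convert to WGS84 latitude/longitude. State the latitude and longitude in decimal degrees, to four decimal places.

lat -4.9808°, lon 142.0100°

Zone 54S: λ₀ = 141°, k₀ = 0.9996, false easting 500000 m, false northing 10000000 m.
Meridian distance M = (N − FN)/k₀ = -550848.0 m.
Inverse transverse Mercator on WGS84 gives φ = -4.98080044°, λ = 142.01000005°.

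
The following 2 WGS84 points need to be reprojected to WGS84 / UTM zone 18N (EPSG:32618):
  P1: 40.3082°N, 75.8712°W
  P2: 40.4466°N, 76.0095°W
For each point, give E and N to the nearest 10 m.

P1: E 425970 m, N 4462330 m; P2: E 414390 m, N 4477820 m

UTM zone 18N: λ₀ = -75°, k₀ = 0.9996.
P1 (40.3082°, -75.8712°) → (425969.571, 4462329.425) m.
P2 (40.4466°, -76.0095°) → (414392.673, 4477816.650) m.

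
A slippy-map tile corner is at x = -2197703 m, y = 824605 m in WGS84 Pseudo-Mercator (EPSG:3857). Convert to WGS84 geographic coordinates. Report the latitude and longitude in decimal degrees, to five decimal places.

R = 6378137 m. λ = x/R = -19.74230195°.
φ = 2·arctan(exp(y/R)) − 90° = 2·arctan(1.13802) − 90° = 7.38700246°.

lat 7.38700°, lon -19.74230°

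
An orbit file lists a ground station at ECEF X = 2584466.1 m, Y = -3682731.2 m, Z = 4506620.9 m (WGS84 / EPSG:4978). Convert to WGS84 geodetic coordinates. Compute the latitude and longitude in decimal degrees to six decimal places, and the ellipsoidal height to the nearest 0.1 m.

λ = atan2(Y, X) = -54.93960016°; p = √(X²+Y²) = 4499108.1 m.
Bowring's method on WGS84 (a = 6378137 m, b = 6356752.314 m) gives φ = 45.24020054°, h = 614.405 m.

lat 45.240201°, lon -54.939600°, h 614.4 m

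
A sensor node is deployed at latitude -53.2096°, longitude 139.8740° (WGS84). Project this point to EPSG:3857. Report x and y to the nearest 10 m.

x 15570700 m, y -7021860 m

Web Mercator is spherical with R = a = 6378137 m.
x = R·λ = 6378137 × 2.441261838 = 15570702.455 m.
y = R·ln tan(π/4 + φ/2) = 6378137 × -1.100926924 = -7021862.748 m.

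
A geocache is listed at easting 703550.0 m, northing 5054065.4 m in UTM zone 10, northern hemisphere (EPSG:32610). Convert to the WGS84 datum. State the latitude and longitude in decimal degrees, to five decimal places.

Zone 10N: λ₀ = -123°, k₀ = 0.9996, false easting 500000 m.
Meridian distance M = (N − FN)/k₀ = 5056087.8 m.
Inverse transverse Mercator on WGS84 gives φ = 45.61029995°, λ = -120.38950007°.

lat 45.61030°, lon -120.38950°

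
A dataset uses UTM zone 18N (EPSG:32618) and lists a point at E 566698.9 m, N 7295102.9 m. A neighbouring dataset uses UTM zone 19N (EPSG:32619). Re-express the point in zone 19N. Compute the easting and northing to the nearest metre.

E 292084 m, N 7301852 m

UTM 18N → geographic: φ = 65.77049996°, λ = -73.54339938°.
UTM 19N (λ₀ = -69°) forward: E = 292083.947 m, N = 7301852.381 m.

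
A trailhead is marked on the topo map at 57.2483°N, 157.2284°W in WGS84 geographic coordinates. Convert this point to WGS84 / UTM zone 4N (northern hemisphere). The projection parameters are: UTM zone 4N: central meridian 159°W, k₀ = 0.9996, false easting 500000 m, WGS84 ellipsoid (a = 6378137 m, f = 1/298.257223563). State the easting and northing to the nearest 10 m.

Zone 4 central meridian λ₀ = 6×4 − 183 = -159°; Δλ = +1.7716°.
Transverse Mercator on WGS84 with k₀ = 0.9996 gives E = 606896.114 m, N = 6346416.142 m.

E 606900 m, N 6346420 m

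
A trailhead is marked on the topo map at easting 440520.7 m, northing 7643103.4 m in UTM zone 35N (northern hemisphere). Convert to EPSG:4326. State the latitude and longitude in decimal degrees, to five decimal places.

Zone 35N: λ₀ = 27°, k₀ = 0.9996, false easting 500000 m.
Meridian distance M = (N − FN)/k₀ = 7646161.9 m.
Inverse transverse Mercator on WGS84 gives φ = 68.89260007°, λ = 25.51989907°.

lat 68.89260°, lon 25.51990°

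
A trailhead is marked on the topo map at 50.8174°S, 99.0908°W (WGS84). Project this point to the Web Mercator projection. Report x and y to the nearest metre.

x -11030737 m, y -6589057 m

Web Mercator is spherical with R = a = 6378137 m.
x = R·λ = 6378137 × -1.729460718 = -11030737.398 m.
y = R·ln tan(π/4 + φ/2) = 6378137 × -1.033069254 = -6589057.236 m.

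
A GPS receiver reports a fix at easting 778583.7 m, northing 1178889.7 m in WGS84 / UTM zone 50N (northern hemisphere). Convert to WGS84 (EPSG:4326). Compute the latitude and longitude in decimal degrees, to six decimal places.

lat 10.654200°, lon 119.546400°

Zone 50N: λ₀ = 117°, k₀ = 0.9996, false easting 500000 m.
Meridian distance M = (N − FN)/k₀ = 1179361.4 m.
Inverse transverse Mercator on WGS84 gives φ = 10.65420024°, λ = 119.54639956°.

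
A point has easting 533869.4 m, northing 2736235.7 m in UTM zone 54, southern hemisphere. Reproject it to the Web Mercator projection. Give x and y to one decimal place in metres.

Unproject from UTM 54S (λ₀ = 141°) → φ = -65.49450026°, λ = 141.73180007°.
Web Mercator (R = 6378137 m): x = 15777511.813 m, y = -9739847.170 m.

x 15777511.8 m, y -9739847.2 m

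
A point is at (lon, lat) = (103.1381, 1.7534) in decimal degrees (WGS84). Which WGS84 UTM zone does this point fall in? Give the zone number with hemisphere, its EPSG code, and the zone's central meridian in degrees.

UTM zone = ⌊(λ + 180)/6⌋ + 1; 103.1381° ∈ [102°, 108°) → zone 48.
Hemisphere: N (φ ≥ 0).
Central meridian λ₀ = 6×48 − 183 = 105°.
EPSG code: 32648.

Zone 48N (EPSG:32648), central meridian 105°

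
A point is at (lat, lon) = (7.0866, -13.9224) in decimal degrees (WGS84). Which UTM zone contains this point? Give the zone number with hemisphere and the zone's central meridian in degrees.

Zone 28N, central meridian -15°

UTM zone = ⌊(λ + 180)/6⌋ + 1; -13.9224° ∈ [-18°, -12°) → zone 28.
Hemisphere: N (φ ≥ 0).
Central meridian λ₀ = 6×28 − 183 = -15°.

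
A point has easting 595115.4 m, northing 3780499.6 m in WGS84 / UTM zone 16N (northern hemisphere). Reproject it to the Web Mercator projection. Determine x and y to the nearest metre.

x -9569925 m, y 4050454 m

Unproject from UTM 16N (λ₀ = -87°) → φ = 34.16109960°, λ = -85.96809970°.
Web Mercator (R = 6378137 m): x = -9569925.083 m, y = 4050454.333 m.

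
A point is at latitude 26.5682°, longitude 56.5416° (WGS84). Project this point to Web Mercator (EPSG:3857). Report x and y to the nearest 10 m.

x 6294180 m, y 3069630 m

Web Mercator is spherical with R = a = 6378137 m.
x = R·λ = 6378137 × 0.986837084 = 6294182.121 m.
y = R·ln tan(π/4 + φ/2) = 6378137 × 0.481273270 = 3069626.851 m.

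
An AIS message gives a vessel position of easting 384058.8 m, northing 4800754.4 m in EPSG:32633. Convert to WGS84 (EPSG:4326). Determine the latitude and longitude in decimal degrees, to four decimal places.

lat 43.3507°, lon 13.5694°

Zone 33N: λ₀ = 15°, k₀ = 0.9996, false easting 500000 m.
Meridian distance M = (N − FN)/k₀ = 4802675.5 m.
Inverse transverse Mercator on WGS84 gives φ = 43.35070037°, λ = 13.56939995°.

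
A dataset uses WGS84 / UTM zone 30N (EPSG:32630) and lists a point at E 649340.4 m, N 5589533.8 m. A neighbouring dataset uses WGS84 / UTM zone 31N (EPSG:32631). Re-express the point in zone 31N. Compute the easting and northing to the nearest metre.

UTM 30N → geographic: φ = 50.43879984°, λ = -0.89690063°.
UTM 31N (λ₀ = 3°) forward: E = 223310.871 m, N = 5594679.493 m.

E 223311 m, N 5594679 m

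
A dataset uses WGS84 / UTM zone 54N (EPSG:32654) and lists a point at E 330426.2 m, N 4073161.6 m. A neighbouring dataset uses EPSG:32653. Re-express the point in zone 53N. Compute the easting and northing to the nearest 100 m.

E 865900 m, N 4079300 m

UTM 54N → geographic: φ = 36.78910024°, λ = 139.09949967°.
UTM 53N (λ₀ = 135°) forward: E = 865851.226 m, N = 4079322.895 m.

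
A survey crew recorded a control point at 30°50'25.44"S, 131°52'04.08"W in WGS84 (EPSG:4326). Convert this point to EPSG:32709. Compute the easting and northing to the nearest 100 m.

Zone 9 central meridian λ₀ = 6×9 − 183 = -129°; Δλ = -2.8678°.
Transverse Mercator on WGS84 with k₀ = 0.9996 gives E = 225712.796 m, N = 6584564.681 m.

E 225700 m, N 6584600 m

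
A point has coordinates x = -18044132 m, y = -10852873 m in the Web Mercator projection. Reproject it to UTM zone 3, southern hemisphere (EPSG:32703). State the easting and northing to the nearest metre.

Web Mercator inverse (R = 6378137 m) → φ = -69.32619933°, λ = -162.09319564°.
UTM 3S forward: E = 614493.859 m, N = 2306546.436 m.

E 614494 m, N 2306546 m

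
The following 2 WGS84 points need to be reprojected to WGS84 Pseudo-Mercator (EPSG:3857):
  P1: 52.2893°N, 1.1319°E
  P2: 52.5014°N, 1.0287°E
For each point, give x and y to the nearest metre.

P1: x 126003 m, y 6852605 m; P2: x 114514 m, y 6891298 m

Web Mercator: x = R·λ, y = R·ln tan(π/4+φ/2), R = 6378137 m.
P1 (52.2893°, 1.1319°) → (126002.532, 6852604.591) m.
P2 (52.5014°, 1.0287°) → (114514.360, 6891297.735) m.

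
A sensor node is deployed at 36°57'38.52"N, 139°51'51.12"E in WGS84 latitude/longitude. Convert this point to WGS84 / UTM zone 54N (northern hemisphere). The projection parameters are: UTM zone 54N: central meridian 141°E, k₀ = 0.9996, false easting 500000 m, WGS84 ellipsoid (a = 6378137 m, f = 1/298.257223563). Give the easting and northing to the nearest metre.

E 398887 m, N 4091115 m

Zone 54 central meridian λ₀ = 6×54 − 183 = 141°; Δλ = -1.1358°.
Transverse Mercator on WGS84 with k₀ = 0.9996 gives E = 398887.144 m, N = 4091115.345 m.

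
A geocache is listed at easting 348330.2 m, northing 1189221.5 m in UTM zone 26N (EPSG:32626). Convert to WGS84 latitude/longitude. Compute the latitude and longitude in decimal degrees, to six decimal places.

Zone 26N: λ₀ = -27°, k₀ = 0.9996, false easting 500000 m.
Meridian distance M = (N − FN)/k₀ = 1189697.4 m.
Inverse transverse Mercator on WGS84 gives φ = 10.75490022°, λ = -28.38709981°.

lat 10.754900°, lon -28.387100°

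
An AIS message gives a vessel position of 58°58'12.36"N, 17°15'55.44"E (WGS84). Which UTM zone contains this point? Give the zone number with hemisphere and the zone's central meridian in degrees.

UTM zone = ⌊(λ + 180)/6⌋ + 1; 17.2654° ∈ [12°, 18°) → zone 33.
Hemisphere: N (φ ≥ 0).
Central meridian λ₀ = 6×33 − 183 = 15°.

Zone 33N, central meridian 15°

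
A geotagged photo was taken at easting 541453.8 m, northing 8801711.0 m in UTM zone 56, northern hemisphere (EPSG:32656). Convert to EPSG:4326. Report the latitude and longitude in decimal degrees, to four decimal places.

lat 79.2780°, lon 154.9963°

Zone 56N: λ₀ = 153°, k₀ = 0.9996, false easting 500000 m.
Meridian distance M = (N − FN)/k₀ = 8805233.1 m.
Inverse transverse Mercator on WGS84 gives φ = 79.27799985°, λ = 154.99629785°.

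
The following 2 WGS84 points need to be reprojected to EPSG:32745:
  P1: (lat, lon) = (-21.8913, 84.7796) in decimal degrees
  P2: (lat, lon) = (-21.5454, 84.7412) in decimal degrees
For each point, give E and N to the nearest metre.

UTM zone 45S: λ₀ = 87°, k₀ = 0.9996.
P1 (-21.8913°, 84.7796°) → (270592.440, 7577546.597) m.
P2 (-21.5454°, 84.7412°) → (266064.414, 7615795.458) m.

P1: E 270592 m, N 7577547 m; P2: E 266064 m, N 7615795 m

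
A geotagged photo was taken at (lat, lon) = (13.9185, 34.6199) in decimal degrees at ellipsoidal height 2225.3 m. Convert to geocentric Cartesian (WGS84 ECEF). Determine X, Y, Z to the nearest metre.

WGS84: a = 6378137 m, e² = 0.006694380; N(φ) = a/√(1−e²sin²φ) = 6379372.607 m.
X = (N+h)·cosφ·cosλ = 5097471.519 m; Y = (N+h)·cosφ·sinλ = 3519123.696 m; Z = (N(1−e²)+h)·sinφ = 1524766.331 m.

X 5097472 m, Y 3519124 m, Z 1524766 m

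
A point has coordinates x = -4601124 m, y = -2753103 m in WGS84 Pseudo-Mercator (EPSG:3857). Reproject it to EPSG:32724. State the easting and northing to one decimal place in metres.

Web Mercator inverse (R = 6378137 m) → φ = -23.99749609°, λ = -41.33260013°.
UTM 24S forward: E = 262699.973 m, N = 7344085.427 m.

E 262700.0 m, N 7344085.4 m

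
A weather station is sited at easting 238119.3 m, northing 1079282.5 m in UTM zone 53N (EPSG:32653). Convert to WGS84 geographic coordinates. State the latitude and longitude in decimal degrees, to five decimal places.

lat 9.75530°, lon 132.61290°

Zone 53N: λ₀ = 135°, k₀ = 0.9996, false easting 500000 m.
Meridian distance M = (N − FN)/k₀ = 1079714.4 m.
Inverse transverse Mercator on WGS84 gives φ = 9.75529955°, λ = 132.61290000°.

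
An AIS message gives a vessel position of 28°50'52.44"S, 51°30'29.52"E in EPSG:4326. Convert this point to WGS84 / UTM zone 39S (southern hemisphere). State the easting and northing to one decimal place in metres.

Zone 39 central meridian λ₀ = 6×39 − 183 = 51°; Δλ = +0.5082°.
Transverse Mercator on WGS84 with k₀ = 0.9996 gives E = 549571.285 m, N = 6808759.497 m.

E 549571.3 m, N 6808759.5 m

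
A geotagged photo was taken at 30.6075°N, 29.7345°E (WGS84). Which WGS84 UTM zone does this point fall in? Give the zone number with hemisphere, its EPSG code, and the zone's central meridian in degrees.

UTM zone = ⌊(λ + 180)/6⌋ + 1; 29.7345° ∈ [24°, 30°) → zone 35.
Hemisphere: N (φ ≥ 0).
Central meridian λ₀ = 6×35 − 183 = 27°.
EPSG code: 32635.

Zone 35N (EPSG:32635), central meridian 27°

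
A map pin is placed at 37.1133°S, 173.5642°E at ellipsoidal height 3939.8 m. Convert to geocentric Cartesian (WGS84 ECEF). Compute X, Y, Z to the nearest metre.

X -5063446 m, Y 571160 m, Z -3829805 m

WGS84: a = 6378137 m, e² = 0.006694380; N(φ) = a/√(1−e²sin²φ) = 6385923.991 m.
X = (N+h)·cosφ·cosλ = -5063445.992 m; Y = (N+h)·cosφ·sinλ = 571160.281 m; Z = (N(1−e²)+h)·sinφ = -3829804.873 m.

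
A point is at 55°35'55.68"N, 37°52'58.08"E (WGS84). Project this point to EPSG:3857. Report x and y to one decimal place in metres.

Web Mercator is spherical with R = a = 6378137 m.
x = R·λ = 6378137 × 0.661179590 = 4217094.006 m.
y = R·ln tan(π/4 + φ/2) = 6378137 × 1.172593056 = 7478959.156 m.

x 4217094.0 m, y 7478959.2 m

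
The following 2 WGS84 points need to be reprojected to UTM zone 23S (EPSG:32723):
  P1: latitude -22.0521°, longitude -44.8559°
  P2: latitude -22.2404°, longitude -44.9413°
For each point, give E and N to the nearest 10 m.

P1: E 514870 m, N 7561400 m; P2: E 506050 m, N 7540560 m

UTM zone 23S: λ₀ = -45°, k₀ = 0.9996.
P1 (-22.0521°, -44.8559°) → (514868.696, 7561399.264) m.
P2 (-22.2404°, -44.9413°) → (506048.799, 7540562.569) m.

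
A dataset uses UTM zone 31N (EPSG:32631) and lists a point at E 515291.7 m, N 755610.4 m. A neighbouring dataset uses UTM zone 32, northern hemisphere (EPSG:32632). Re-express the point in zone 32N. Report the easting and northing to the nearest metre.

UTM 31N → geographic: φ = 6.83589963°, λ = 3.13839987°.
UTM 32N (λ₀ = 9°) forward: E = -148751.186 m, N = 759568.516 m.

E -148751 m, N 759569 m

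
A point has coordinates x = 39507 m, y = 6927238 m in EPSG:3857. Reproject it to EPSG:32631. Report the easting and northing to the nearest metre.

E 321265 m, N 5841903 m

Web Mercator inverse (R = 6378137 m) → φ = 52.69749752°, λ = 0.35489742°.
UTM 31N forward: E = 321264.812 m, N = 5841903.291 m.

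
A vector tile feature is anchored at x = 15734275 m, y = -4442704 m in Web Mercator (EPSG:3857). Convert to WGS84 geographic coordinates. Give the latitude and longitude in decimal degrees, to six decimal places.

R = 6378137 m. λ = x/R = 141.34339717°.
φ = 2·arctan(exp(y/R)) − 90° = 2·arctan(0.49830) − 90° = -37.02580298°.

lat -37.025803°, lon 141.343397°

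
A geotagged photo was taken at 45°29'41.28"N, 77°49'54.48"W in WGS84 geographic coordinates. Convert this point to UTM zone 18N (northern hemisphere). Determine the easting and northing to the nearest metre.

E 278742 m, N 5041820 m

Zone 18 central meridian λ₀ = 6×18 − 183 = -75°; Δλ = -2.8318°.
Transverse Mercator on WGS84 with k₀ = 0.9996 gives E = 278741.605 m, N = 5041819.920 m.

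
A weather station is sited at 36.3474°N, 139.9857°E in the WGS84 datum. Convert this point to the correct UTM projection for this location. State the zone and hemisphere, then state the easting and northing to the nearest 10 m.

Longitude 139.9857° lies in the 6° band [138°, 144°), giving zone 54; latitude is north of the equator, so 54N.
Zone 54 central meridian λ₀ = 6×54 − 183 = 141°; Δλ = -1.0143°.
Transverse Mercator on WGS84 with k₀ = 0.9996 gives E = 408984.749 m, N = 4022958.812 m.

Zone 54N: E 408980 m, N 4022960 m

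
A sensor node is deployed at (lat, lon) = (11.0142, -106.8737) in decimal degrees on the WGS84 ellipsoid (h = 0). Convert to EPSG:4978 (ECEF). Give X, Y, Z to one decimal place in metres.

WGS84: a = 6378137 m, e² = 0.006694380; N(φ) = a/√(1−e²sin²φ) = 6378916.396 m.
X = (N+h)·cosφ·cosλ = -1817457.140 m; Y = (N+h)·cosφ·sinλ = -5991842.660 m; Z = (N(1−e²)+h)·sinφ = 1210547.991 m.

X -1817457.1 m, Y -5991842.7 m, Z 1210548.0 m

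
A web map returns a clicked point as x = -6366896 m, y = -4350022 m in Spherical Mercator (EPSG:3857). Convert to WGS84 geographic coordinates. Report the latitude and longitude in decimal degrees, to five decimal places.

R = 6378137 m. λ = x/R = -57.19479989°.
φ = 2·arctan(exp(y/R)) − 90° = 2·arctan(0.50559) − 90° = -36.35820188°.

lat -36.35820°, lon -57.19480°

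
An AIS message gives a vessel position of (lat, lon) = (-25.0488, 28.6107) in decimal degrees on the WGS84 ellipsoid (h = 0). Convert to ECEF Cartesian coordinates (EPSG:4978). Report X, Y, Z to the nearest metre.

X 5075741 m, Y 2768614 m, Z -2683973 m

WGS84: a = 6378137 m, e² = 0.006694380; N(φ) = a/√(1−e²sin²φ) = 6381967.421 m.
X = (N+h)·cosφ·cosλ = 5075741.333 m; Y = (N+h)·cosφ·sinλ = 2768613.807 m; Z = (N(1−e²)+h)·sinφ = -2683972.749 m.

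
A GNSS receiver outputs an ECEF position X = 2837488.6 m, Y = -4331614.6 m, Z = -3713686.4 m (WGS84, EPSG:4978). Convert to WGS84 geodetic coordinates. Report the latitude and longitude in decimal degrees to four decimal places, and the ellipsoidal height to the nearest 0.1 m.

lat -35.8294°, lon -56.7726°, h 1410.0 m

λ = atan2(Y, X) = -56.77259994°; p = √(X²+Y²) = 5178245.5 m.
Bowring's method on WGS84 (a = 6378137 m, b = 6356752.314 m) gives φ = -35.82940037°, h = 1410.018 m.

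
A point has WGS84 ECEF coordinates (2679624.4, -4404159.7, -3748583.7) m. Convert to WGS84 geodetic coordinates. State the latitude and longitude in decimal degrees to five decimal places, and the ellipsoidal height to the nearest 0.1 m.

λ = atan2(Y, X) = -58.68239997°; p = √(X²+Y²) = 5155289.5 m.
Bowring's method on WGS84 (a = 6378137 m, b = 6356752.314 m) gives φ = -36.20529989°, h = 3362.959 m.

lat -36.20530°, lon -58.68240°, h 3363.0 m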